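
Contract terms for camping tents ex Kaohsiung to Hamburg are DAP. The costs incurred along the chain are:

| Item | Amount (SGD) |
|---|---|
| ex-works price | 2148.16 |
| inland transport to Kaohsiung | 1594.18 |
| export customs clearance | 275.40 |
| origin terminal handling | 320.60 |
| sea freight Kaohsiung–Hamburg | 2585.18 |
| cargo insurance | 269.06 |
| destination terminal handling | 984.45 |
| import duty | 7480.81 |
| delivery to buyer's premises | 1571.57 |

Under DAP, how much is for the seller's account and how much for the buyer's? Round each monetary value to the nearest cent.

DAP: the seller bears all costs to the named destination except import duty and clearance.
Seller's account: goods 2148.16 + inland to port 1594.18 + export clearance 275.40 + origin terminal 320.60 + freight 2585.18 + insurance 269.06 + destination terminal 984.45 + delivery 1571.57 = 9748.60
Buyer's account: duty 7480.81 = 7480.81

Seller: SGD 9748.60; buyer: SGD 7480.81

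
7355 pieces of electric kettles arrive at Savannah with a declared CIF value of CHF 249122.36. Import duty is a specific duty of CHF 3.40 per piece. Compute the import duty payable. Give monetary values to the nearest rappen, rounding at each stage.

Import duty: CHF 25007.00

Import duty = 7355 × 3.40 = 25007.00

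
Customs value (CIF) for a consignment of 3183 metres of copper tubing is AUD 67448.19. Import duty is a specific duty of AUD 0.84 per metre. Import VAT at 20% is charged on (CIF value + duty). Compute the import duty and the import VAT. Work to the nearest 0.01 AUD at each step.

Import duty = 3183 × 0.84 = 2673.72
VAT base = CIF + duty = 67448.19 + 2673.72 = 70121.91
Import VAT = 70121.91 × 20% = 14024.38

Import duty: AUD 2673.72; import VAT: AUD 14024.38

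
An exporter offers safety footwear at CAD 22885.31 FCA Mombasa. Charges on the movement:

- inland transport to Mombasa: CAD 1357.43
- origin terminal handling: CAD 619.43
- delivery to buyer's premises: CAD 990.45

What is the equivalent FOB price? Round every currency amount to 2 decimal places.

FOB price: CAD 23504.74

Not relevant to the conversion: inland to port — on the seller under both FCA and FOB; already in the FCA price and stays in the FOB price. delivery — on the buyer under both terms; not part of either seller's price.
From FCA to FOB, the seller additionally bears: origin terminal.
FOB price = 22885.31 + 619.43 = 23504.74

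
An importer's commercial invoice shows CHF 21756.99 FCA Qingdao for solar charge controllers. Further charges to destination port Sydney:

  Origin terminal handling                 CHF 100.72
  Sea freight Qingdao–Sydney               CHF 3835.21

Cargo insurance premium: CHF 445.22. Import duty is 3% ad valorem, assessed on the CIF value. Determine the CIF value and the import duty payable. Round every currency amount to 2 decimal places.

CIF = FCA price + pre-shipment costs + freight + insurance
CIF = 21756.99 + 100.72 + 3835.21 + 445.22 = 26138.14
Import duty = 26138.14 × 3% = 784.14

CIF value: CHF 26138.14; import duty: CHF 784.14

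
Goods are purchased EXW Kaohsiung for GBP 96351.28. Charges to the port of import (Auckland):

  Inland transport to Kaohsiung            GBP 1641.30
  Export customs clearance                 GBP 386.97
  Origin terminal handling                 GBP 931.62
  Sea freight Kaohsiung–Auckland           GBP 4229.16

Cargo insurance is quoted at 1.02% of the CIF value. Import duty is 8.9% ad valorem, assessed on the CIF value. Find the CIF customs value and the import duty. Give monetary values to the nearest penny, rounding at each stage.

Let C be the CIF value. C = EXW price + pre-shipment costs + freight + 1.02% × C
C − 1.02% × C = 96351.28 + 1641.30 + 386.97 + 931.62 + 4229.16
0.9898 × C = 103540.33
C = 103540.33 / 0.9898 = 104607.32
Insurance premium = 1.02% × 104607.32 = 1066.99
Import duty = 104607.32 × 8.9% = 9310.05

CIF value: GBP 104607.32; import duty: GBP 9310.05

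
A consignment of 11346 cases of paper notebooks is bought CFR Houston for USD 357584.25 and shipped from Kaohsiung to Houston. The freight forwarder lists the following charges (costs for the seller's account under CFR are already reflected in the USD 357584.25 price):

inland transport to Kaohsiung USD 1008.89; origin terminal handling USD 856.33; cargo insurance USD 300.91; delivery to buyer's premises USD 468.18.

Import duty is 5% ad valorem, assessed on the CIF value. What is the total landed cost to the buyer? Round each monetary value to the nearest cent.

Total landed cost: USD 376247.60

CFR: the seller pays costs through ocean freight to the destination port, but not insurance.
Already in the invoice (seller's account under CFR): inland to port, origin terminal — exclude.
CIF value = CFR price + insurance = 357584.25 + 300.91 = 357885.16
Import duty = 357885.16 × 5% = 17894.26
Buyer bears: insurance 300.91 + delivery 468.18 + duty 17894.26 = 18663.35
Landed cost = invoice 357584.25 + 18663.35 = 376247.60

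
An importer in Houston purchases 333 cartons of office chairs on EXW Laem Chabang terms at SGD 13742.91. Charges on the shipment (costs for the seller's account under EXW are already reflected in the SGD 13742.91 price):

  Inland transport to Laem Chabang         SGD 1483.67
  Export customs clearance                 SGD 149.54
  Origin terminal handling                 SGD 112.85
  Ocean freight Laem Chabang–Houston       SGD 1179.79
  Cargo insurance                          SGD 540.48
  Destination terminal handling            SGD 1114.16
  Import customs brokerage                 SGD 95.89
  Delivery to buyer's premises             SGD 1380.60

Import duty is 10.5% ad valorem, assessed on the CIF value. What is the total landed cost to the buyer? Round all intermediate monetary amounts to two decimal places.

Total landed cost: SGD 21606.86

EXW: the seller makes goods available at their premises; the buyer bears all onward costs.
CIF value = EXW price + inland to port + export clearance + origin terminal + freight + insurance = 13742.91 + 1483.67 + 149.54 + 112.85 + 1179.79 + 540.48 = 17209.24
Import duty = 17209.24 × 10.5% = 1806.97
Buyer bears: inland to port 1483.67 + export clearance 149.54 + origin terminal 112.85 + freight 1179.79 + insurance 540.48 + destination terminal 1114.16 + brokerage 95.89 + delivery 1380.60 + duty 1806.97 = 7863.95
Landed cost = invoice 13742.91 + 7863.95 = 21606.86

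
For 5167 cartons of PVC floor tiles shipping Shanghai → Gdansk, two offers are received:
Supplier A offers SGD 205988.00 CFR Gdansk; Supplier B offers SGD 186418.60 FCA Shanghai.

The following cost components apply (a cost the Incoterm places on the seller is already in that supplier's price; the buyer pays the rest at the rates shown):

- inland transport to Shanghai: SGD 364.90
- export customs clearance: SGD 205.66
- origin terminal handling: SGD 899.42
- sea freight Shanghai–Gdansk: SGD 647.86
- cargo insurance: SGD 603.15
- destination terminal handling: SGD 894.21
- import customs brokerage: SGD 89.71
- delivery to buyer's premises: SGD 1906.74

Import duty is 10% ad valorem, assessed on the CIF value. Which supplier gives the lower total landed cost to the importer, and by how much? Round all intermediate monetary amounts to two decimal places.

Supplier B is cheaper by SGD 19824.34

Supplier A (CFR):
CIF value = CFR price + insurance = 205988.00 + 603.15 = 206591.15
Import duty = 206591.15 × 10% = 20659.12
Buyer bears (A): 603.15 + 894.21 + 89.71 + 1906.74 = 3493.81
Landed cost (A) = invoice 205988.00 + 3493.81 + duty 20659.12 = 230140.93
Supplier B (FCA):
CIF value = FCA price + origin terminal + freight + insurance = 186418.60 + 899.42 + 647.86 + 603.15 = 188569.03
Import duty = 188569.03 × 10% = 18856.90
Buyer bears (B): 899.42 + 647.86 + 603.15 + 894.21 + 89.71 + 1906.74 = 5041.09
Landed cost (B) = invoice 186418.60 + 5041.09 + duty 18856.90 = 210316.59
Difference = |230140.93 − 210316.59| = 19824.34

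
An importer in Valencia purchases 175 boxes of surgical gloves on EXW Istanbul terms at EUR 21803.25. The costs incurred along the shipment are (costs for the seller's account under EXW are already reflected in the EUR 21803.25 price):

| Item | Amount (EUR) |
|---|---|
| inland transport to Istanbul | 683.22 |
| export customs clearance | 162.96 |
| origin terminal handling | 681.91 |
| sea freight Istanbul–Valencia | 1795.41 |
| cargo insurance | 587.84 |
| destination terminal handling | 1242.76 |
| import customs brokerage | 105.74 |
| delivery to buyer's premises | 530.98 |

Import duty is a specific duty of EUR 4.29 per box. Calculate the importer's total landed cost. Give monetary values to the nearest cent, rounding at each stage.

EXW: the seller makes goods available at their premises; the buyer bears all onward costs.
CIF value = EXW price + inland to port + export clearance + origin terminal + freight + insurance = 21803.25 + 683.22 + 162.96 + 681.91 + 1795.41 + 587.84 = 25714.59
Import duty = 175 × 4.29 = 750.75
Buyer bears: inland to port 683.22 + export clearance 162.96 + origin terminal 681.91 + freight 1795.41 + insurance 587.84 + destination terminal 1242.76 + brokerage 105.74 + delivery 530.98 + duty 750.75 = 6541.57
Landed cost = invoice 21803.25 + 6541.57 = 28344.82

Total landed cost: EUR 28344.82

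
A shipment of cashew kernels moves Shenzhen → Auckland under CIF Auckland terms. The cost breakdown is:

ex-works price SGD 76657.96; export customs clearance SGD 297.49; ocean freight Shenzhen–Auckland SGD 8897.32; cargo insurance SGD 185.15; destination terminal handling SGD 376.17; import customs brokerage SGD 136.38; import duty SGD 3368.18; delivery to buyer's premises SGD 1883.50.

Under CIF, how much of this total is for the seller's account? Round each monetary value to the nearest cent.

CIF: the seller pays costs through ocean freight and marine insurance to the destination port.
Seller's account: goods 76657.96 + export clearance 297.49 + freight 8897.32 + insurance 185.15 = 86037.92
Buyer's account: destination terminal 376.17 + brokerage 136.38 + duty 3368.18 + delivery 1883.50 = 5764.23

Seller's account: SGD 86037.92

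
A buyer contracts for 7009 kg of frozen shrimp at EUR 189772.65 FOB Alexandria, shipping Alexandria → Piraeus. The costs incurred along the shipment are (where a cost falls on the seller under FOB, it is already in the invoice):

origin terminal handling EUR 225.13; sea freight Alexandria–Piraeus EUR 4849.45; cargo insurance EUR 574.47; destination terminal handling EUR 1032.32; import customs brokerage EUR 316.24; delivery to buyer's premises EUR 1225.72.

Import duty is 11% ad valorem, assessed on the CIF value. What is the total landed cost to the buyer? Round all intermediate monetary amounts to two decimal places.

Total landed cost: EUR 219242.47

FOB: the seller bears costs until goods are on board at the origin port; the buyer bears freight, insurance and all costs thereafter.
Already in the invoice (seller's account under FOB): origin terminal — exclude.
CIF value = FOB price + freight + insurance = 189772.65 + 4849.45 + 574.47 = 195196.57
Import duty = 195196.57 × 11% = 21471.62
Buyer bears: freight 4849.45 + insurance 574.47 + destination terminal 1032.32 + brokerage 316.24 + delivery 1225.72 + duty 21471.62 = 29469.82
Landed cost = invoice 189772.65 + 29469.82 = 219242.47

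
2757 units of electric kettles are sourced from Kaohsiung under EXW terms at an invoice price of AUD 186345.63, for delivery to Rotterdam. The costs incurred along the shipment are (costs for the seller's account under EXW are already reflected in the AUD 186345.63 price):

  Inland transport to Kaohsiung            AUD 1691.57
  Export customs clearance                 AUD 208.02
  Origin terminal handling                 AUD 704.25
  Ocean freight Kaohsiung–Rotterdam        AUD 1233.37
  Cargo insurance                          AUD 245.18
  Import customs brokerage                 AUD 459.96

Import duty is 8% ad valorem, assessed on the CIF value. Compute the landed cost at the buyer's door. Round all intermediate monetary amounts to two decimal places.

EXW: the seller makes goods available at their premises; the buyer bears all onward costs.
CIF value = EXW price + inland to port + export clearance + origin terminal + freight + insurance = 186345.63 + 1691.57 + 208.02 + 704.25 + 1233.37 + 245.18 = 190428.02
Import duty = 190428.02 × 8% = 15234.24
Buyer bears: inland to port 1691.57 + export clearance 208.02 + origin terminal 704.25 + freight 1233.37 + insurance 245.18 + brokerage 459.96 + duty 15234.24 = 19776.59
Landed cost = invoice 186345.63 + 19776.59 = 206122.22

Total landed cost: AUD 206122.22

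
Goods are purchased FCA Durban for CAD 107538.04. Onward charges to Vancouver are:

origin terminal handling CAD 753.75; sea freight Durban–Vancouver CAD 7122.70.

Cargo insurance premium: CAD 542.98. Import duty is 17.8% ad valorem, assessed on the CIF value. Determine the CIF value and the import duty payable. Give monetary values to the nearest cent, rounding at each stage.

CIF value: CAD 115957.47; import duty: CAD 20640.43

CIF = FCA price + pre-shipment costs + freight + insurance
CIF = 107538.04 + 753.75 + 7122.70 + 542.98 = 115957.47
Import duty = 115957.47 × 17.8% = 20640.43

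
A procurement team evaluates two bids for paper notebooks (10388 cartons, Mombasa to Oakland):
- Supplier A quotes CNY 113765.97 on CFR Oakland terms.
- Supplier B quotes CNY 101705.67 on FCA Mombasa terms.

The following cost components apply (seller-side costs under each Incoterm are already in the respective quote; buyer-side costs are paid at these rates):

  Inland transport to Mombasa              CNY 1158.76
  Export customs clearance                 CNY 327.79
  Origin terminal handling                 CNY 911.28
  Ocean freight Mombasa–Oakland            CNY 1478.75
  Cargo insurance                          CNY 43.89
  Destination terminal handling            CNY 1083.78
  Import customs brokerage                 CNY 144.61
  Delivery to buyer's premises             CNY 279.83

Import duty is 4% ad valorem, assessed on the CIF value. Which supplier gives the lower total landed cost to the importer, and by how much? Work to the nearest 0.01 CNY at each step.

Supplier B is cheaper by CNY 10057.08

Supplier A (CFR):
CIF value = CFR price + insurance = 113765.97 + 43.89 = 113809.86
Import duty = 113809.86 × 4% = 4552.39
Buyer bears (A): 43.89 + 1083.78 + 144.61 + 279.83 = 1552.11
Landed cost (A) = invoice 113765.97 + 1552.11 + duty 4552.39 = 119870.47
Supplier B (FCA):
CIF value = FCA price + origin terminal + freight + insurance = 101705.67 + 911.28 + 1478.75 + 43.89 = 104139.59
Import duty = 104139.59 × 4% = 4165.58
Buyer bears (B): 911.28 + 1478.75 + 43.89 + 1083.78 + 144.61 + 279.83 = 3942.14
Landed cost (B) = invoice 101705.67 + 3942.14 + duty 4165.58 = 109813.39
Difference = |119870.47 − 109813.39| = 10057.08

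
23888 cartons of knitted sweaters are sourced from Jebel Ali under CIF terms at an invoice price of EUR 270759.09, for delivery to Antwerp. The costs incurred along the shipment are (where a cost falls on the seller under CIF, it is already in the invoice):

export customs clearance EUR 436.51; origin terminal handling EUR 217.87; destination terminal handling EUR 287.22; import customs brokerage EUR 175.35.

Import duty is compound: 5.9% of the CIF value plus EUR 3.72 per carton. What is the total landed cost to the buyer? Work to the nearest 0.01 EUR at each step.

Total landed cost: EUR 376059.81

CIF: the seller pays costs through ocean freight and marine insurance to the destination port.
Already in the invoice (seller's account under CIF): export clearance, origin terminal — exclude.
The CIF price already equals the CIF value: 270759.09
Ad valorem component: 270759.09 × 5.9% = 15974.79
Specific component: 23888 × 3.72 = 88863.36
Import duty = 15974.79 + 88863.36 = 104838.15
Buyer bears: destination terminal 287.22 + brokerage 175.35 + duty 104838.15 = 105300.72
Landed cost = invoice 270759.09 + 105300.72 = 376059.81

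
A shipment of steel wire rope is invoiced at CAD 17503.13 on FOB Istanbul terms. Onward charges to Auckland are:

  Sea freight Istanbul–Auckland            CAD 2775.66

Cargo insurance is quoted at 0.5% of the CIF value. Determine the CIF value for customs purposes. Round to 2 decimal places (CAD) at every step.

CIF value: CAD 20380.69

Let C be the CIF value. C = FOB price + freight + 0.5% × C
C − 0.5% × C = 17503.13 + 2775.66
0.995 × C = 20278.79
C = 20278.79 / 0.995 = 20380.69
Insurance premium = 0.5% × 20380.69 = 101.90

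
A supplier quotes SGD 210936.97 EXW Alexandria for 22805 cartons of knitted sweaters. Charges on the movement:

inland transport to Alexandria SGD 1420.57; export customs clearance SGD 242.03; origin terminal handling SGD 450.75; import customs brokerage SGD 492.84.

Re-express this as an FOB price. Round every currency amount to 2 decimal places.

FOB price: SGD 213050.32

Not relevant to the conversion: brokerage — on the buyer under both terms; not part of either seller's price.
From EXW to FOB, the seller additionally bears: inland to port, export clearance, origin terminal.
FOB price = 210936.97 + 1420.57 + 242.03 + 450.75 = 213050.32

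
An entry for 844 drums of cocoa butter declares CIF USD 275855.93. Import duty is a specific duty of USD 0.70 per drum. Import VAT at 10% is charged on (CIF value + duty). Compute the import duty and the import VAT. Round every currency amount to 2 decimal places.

Import duty = 844 × 0.70 = 590.80
VAT base = CIF + duty = 275855.93 + 590.80 = 276446.73
Import VAT = 276446.73 × 10% = 27644.67

Import duty: USD 590.80; import VAT: USD 27644.67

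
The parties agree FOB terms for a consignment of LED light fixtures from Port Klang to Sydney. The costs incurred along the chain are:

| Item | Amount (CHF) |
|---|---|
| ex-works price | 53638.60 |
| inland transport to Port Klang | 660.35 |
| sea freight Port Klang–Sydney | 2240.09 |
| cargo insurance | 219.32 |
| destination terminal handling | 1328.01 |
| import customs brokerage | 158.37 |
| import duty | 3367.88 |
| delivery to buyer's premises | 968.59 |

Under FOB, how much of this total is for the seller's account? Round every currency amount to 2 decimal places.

Seller's account: CHF 54298.95

FOB: the seller bears costs until goods are on board at the origin port; the buyer bears freight, insurance and all costs thereafter.
Seller's account: goods 53638.60 + inland to port 660.35 = 54298.95
Buyer's account: freight 2240.09 + insurance 219.32 + destination terminal 1328.01 + brokerage 158.37 + duty 3367.88 + delivery 968.59 = 8282.26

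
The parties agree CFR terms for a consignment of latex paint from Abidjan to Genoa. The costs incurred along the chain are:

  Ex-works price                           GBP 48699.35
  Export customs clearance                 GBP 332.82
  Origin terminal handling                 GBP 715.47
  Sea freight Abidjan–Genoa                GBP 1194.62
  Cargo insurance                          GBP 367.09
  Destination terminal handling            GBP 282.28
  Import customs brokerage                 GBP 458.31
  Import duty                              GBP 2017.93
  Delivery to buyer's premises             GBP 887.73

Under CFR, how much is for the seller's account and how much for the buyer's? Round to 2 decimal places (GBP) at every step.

Seller: GBP 50942.26; buyer: GBP 4013.34

CFR: the seller pays costs through ocean freight to the destination port, but not insurance.
Seller's account: goods 48699.35 + export clearance 332.82 + origin terminal 715.47 + freight 1194.62 = 50942.26
Buyer's account: insurance 367.09 + destination terminal 282.28 + brokerage 458.31 + duty 2017.93 + delivery 887.73 = 4013.34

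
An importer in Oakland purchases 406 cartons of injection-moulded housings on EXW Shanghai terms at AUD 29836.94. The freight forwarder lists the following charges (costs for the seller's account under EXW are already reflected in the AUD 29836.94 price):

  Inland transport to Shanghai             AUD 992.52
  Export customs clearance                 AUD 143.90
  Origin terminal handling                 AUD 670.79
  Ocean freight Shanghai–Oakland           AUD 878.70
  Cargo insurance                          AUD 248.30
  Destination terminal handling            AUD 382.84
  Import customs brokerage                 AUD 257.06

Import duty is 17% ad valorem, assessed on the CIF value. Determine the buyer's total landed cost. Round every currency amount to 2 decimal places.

Total landed cost: AUD 38982.15

EXW: the seller makes goods available at their premises; the buyer bears all onward costs.
CIF value = EXW price + inland to port + export clearance + origin terminal + freight + insurance = 29836.94 + 992.52 + 143.90 + 670.79 + 878.70 + 248.30 = 32771.15
Import duty = 32771.15 × 17% = 5571.10
Buyer bears: inland to port 992.52 + export clearance 143.90 + origin terminal 670.79 + freight 878.70 + insurance 248.30 + destination terminal 382.84 + brokerage 257.06 + duty 5571.10 = 9145.21
Landed cost = invoice 29836.94 + 9145.21 = 38982.15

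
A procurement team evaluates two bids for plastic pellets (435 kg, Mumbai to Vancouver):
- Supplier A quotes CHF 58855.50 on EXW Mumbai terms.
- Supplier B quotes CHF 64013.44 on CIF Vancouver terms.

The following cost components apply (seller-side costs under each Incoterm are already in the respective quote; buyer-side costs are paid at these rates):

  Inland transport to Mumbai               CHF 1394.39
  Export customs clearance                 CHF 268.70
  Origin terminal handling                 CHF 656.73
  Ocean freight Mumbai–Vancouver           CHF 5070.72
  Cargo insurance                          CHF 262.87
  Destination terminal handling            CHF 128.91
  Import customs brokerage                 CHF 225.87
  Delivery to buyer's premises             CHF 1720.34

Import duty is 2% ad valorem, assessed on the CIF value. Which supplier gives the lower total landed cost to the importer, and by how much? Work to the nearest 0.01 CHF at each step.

Supplier A (EXW):
CIF value = EXW price + inland to port + export clearance + origin terminal + freight + insurance = 58855.50 + 1394.39 + 268.70 + 656.73 + 5070.72 + 262.87 = 66508.91
Import duty = 66508.91 × 2% = 1330.18
Buyer bears (A): 1394.39 + 268.70 + 656.73 + 5070.72 + 262.87 + 128.91 + 225.87 + 1720.34 = 9728.53
Landed cost (A) = invoice 58855.50 + 9728.53 + duty 1330.18 = 69914.21
Supplier B (CIF):
The CIF price already equals the CIF value: 64013.44
Import duty = 64013.44 × 2% = 1280.27
Buyer bears (B): 128.91 + 225.87 + 1720.34 = 2075.12
Landed cost (B) = invoice 64013.44 + 2075.12 + duty 1280.27 = 67368.83
Difference = |69914.21 − 67368.83| = 2545.38

Supplier B is cheaper by CHF 2545.38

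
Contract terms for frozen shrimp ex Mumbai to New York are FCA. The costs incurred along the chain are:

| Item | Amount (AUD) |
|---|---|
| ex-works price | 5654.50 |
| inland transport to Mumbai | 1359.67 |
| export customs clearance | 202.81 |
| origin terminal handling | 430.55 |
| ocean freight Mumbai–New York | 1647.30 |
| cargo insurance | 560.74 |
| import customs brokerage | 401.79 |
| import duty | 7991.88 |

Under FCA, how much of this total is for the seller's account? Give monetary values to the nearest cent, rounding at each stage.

FCA: the seller delivers export-cleared goods to the carrier; the buyer bears costs from that point.
Seller's account: goods 5654.50 + inland to port 1359.67 + export clearance 202.81 = 7216.98
Buyer's account: origin terminal 430.55 + freight 1647.30 + insurance 560.74 + brokerage 401.79 + duty 7991.88 = 11032.26

Seller's account: AUD 7216.98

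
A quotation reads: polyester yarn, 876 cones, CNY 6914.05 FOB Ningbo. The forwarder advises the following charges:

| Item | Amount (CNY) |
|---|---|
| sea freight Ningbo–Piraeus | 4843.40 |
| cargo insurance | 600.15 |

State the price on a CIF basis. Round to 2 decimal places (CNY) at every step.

CIF price: CNY 12357.60

From FOB to CIF, the seller additionally bears: freight, insurance.
CIF price = 6914.05 + 4843.40 + 600.15 = 12357.60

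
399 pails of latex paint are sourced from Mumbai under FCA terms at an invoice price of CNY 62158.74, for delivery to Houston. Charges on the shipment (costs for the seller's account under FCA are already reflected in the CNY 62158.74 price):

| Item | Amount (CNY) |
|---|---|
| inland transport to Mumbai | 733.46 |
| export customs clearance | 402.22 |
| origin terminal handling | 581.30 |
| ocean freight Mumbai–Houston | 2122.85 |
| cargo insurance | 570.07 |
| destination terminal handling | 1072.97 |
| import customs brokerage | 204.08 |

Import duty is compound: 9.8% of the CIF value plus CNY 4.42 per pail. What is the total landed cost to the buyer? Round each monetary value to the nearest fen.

FCA: the seller delivers export-cleared goods to the carrier; the buyer bears costs from that point.
Already in the invoice (seller's account under FCA): inland to port, export clearance — exclude.
CIF value = FCA price + origin terminal + freight + insurance = 62158.74 + 581.30 + 2122.85 + 570.07 = 65432.96
Ad valorem component: 65432.96 × 9.8% = 6412.43
Specific component: 399 × 4.42 = 1763.58
Import duty = 6412.43 + 1763.58 = 8176.01
Buyer bears: origin terminal 581.30 + freight 2122.85 + insurance 570.07 + destination terminal 1072.97 + brokerage 204.08 + duty 8176.01 = 12727.28
Landed cost = invoice 62158.74 + 12727.28 = 74886.02

Total landed cost: CNY 74886.02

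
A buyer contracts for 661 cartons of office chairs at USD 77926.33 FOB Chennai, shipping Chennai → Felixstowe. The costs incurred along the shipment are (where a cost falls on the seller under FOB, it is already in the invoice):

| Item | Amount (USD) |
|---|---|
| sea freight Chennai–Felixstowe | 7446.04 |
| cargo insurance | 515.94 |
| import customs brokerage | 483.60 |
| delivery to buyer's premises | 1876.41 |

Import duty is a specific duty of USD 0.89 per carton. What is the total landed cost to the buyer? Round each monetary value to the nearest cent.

Total landed cost: USD 88836.61

FOB: the seller bears costs until goods are on board at the origin port; the buyer bears freight, insurance and all costs thereafter.
CIF value = FOB price + freight + insurance = 77926.33 + 7446.04 + 515.94 = 85888.31
Import duty = 661 × 0.89 = 588.29
Buyer bears: freight 7446.04 + insurance 515.94 + brokerage 483.60 + delivery 1876.41 + duty 588.29 = 10910.28
Landed cost = invoice 77926.33 + 10910.28 = 88836.61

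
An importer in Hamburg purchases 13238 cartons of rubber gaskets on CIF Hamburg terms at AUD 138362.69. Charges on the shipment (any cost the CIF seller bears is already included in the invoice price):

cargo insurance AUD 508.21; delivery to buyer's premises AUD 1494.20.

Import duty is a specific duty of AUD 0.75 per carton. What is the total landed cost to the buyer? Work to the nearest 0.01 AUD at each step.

CIF: the seller pays costs through ocean freight and marine insurance to the destination port.
Already in the invoice (seller's account under CIF): insurance — exclude.
The CIF price already equals the CIF value: 138362.69
Import duty = 13238 × 0.75 = 9928.50
Buyer bears: delivery 1494.20 + duty 9928.50 = 11422.70
Landed cost = invoice 138362.69 + 11422.70 = 149785.39

Total landed cost: AUD 149785.39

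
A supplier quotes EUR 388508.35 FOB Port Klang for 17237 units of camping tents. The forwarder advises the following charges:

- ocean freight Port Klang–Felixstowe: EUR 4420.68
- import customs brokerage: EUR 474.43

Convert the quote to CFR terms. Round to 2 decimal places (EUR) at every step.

Not relevant to the conversion: brokerage — on the buyer under both terms; not part of either seller's price.
From FOB to CFR, the seller additionally bears: freight.
CFR price = 388508.35 + 4420.68 = 392929.03

CFR price: EUR 392929.03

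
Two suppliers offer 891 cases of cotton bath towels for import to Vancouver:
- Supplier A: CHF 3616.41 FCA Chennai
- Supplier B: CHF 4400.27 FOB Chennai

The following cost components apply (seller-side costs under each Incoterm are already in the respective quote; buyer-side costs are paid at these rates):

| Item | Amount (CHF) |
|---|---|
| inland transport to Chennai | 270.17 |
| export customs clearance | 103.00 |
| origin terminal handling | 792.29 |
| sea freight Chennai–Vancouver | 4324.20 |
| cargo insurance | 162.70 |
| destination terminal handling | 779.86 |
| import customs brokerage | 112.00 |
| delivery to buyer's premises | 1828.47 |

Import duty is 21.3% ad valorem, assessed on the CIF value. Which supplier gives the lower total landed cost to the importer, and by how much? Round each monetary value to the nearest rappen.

Supplier B is cheaper by CHF 10.22

Supplier A (FCA):
CIF value = FCA price + origin terminal + freight + insurance = 3616.41 + 792.29 + 4324.20 + 162.70 = 8895.60
Import duty = 8895.60 × 21.3% = 1894.76
Buyer bears (A): 792.29 + 4324.20 + 162.70 + 779.86 + 112.00 + 1828.47 = 7999.52
Landed cost (A) = invoice 3616.41 + 7999.52 + duty 1894.76 = 13510.69
Supplier B (FOB):
CIF value = FOB price + freight + insurance = 4400.27 + 4324.20 + 162.70 = 8887.17
Import duty = 8887.17 × 21.3% = 1892.97
Buyer bears (B): 4324.20 + 162.70 + 779.86 + 112.00 + 1828.47 = 7207.23
Landed cost (B) = invoice 4400.27 + 7207.23 + duty 1892.97 = 13500.47
Difference = |13510.69 − 13500.47| = 10.22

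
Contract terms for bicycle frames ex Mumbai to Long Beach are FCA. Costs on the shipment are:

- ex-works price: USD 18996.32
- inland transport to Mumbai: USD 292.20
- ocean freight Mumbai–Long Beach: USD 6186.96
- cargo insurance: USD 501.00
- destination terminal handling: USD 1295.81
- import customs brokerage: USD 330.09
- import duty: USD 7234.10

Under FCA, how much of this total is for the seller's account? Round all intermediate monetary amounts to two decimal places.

Seller's account: USD 19288.52

FCA: the seller delivers export-cleared goods to the carrier; the buyer bears costs from that point.
Seller's account: goods 18996.32 + inland to port 292.20 = 19288.52
Buyer's account: freight 6186.96 + insurance 501.00 + destination terminal 1295.81 + brokerage 330.09 + duty 7234.10 = 15547.96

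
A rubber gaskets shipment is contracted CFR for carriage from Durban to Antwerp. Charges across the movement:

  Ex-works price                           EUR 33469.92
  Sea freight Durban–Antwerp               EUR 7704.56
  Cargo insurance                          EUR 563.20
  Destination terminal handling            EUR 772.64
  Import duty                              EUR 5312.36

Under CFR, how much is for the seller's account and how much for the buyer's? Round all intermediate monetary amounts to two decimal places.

Seller: EUR 41174.48; buyer: EUR 6648.20

CFR: the seller pays costs through ocean freight to the destination port, but not insurance.
Seller's account: goods 33469.92 + freight 7704.56 = 41174.48
Buyer's account: insurance 563.20 + destination terminal 772.64 + duty 5312.36 = 6648.20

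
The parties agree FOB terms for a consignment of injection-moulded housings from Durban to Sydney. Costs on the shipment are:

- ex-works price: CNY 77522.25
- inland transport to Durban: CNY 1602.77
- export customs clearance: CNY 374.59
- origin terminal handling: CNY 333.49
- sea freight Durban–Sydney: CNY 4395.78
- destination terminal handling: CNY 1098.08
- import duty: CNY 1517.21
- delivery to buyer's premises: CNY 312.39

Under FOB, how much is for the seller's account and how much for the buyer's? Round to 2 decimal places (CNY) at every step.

Seller: CNY 79833.10; buyer: CNY 7323.46

FOB: the seller bears costs until goods are on board at the origin port; the buyer bears freight, insurance and all costs thereafter.
Seller's account: goods 77522.25 + inland to port 1602.77 + export clearance 374.59 + origin terminal 333.49 = 79833.10
Buyer's account: freight 4395.78 + destination terminal 1098.08 + duty 1517.21 + delivery 312.39 = 7323.46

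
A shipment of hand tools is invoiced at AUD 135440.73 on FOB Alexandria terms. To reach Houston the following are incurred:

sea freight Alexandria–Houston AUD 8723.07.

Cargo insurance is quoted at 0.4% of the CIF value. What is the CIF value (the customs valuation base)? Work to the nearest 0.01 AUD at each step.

CIF value: AUD 144742.77

Let C be the CIF value. C = FOB price + freight + 0.4% × C
C − 0.4% × C = 135440.73 + 8723.07
0.996 × C = 144163.80
C = 144163.80 / 0.996 = 144742.77
Insurance premium = 0.4% × 144742.77 = 578.97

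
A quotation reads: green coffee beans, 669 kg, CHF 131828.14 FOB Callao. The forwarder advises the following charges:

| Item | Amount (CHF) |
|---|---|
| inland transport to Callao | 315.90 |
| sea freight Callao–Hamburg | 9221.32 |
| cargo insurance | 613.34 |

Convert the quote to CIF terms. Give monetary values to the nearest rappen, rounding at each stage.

CIF price: CHF 141662.80

Not relevant to the conversion: inland to port — on the seller under both FOB and CIF; already in the FOB price and stays in the CIF price.
From FOB to CIF, the seller additionally bears: freight, insurance.
CIF price = 131828.14 + 9221.32 + 613.34 = 141662.80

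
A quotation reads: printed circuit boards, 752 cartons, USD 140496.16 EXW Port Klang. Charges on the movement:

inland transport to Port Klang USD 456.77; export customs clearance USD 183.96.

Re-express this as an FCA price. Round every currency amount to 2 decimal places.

From EXW to FCA, the seller additionally bears: inland to port, export clearance.
FCA price = 140496.16 + 456.77 + 183.96 = 141136.89

FCA price: USD 141136.89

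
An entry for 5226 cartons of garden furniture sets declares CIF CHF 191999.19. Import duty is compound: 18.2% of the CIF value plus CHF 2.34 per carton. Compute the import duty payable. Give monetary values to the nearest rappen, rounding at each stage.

Import duty: CHF 47172.69

Ad valorem component: 191999.19 × 18.2% = 34943.85
Specific component: 5226 × 2.34 = 12228.84
Import duty = 34943.85 + 12228.84 = 47172.69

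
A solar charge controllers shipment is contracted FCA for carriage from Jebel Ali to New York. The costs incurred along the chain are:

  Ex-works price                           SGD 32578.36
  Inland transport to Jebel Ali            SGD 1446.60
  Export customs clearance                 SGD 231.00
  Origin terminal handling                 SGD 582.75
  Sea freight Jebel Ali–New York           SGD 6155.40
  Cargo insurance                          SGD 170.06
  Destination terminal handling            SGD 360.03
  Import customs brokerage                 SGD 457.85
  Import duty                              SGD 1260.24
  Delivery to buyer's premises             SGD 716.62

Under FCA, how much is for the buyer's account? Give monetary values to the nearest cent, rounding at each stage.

FCA: the seller delivers export-cleared goods to the carrier; the buyer bears costs from that point.
Seller's account: goods 32578.36 + inland to port 1446.60 + export clearance 231.00 = 34255.96
Buyer's account: origin terminal 582.75 + freight 6155.40 + insurance 170.06 + destination terminal 360.03 + brokerage 457.85 + duty 1260.24 + delivery 716.62 = 9702.95

Buyer's account: SGD 9702.95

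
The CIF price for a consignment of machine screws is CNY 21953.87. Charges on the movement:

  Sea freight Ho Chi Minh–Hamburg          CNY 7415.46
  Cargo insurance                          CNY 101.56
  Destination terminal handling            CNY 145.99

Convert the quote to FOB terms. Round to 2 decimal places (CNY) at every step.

Not relevant to the conversion: destination terminal — on the buyer under both terms; not part of either seller's price.
From CIF to FOB, the seller no longer bears: freight, insurance.
FOB price = 21953.87 − 7415.46 − 101.56 = 14436.85

FOB price: CNY 14436.85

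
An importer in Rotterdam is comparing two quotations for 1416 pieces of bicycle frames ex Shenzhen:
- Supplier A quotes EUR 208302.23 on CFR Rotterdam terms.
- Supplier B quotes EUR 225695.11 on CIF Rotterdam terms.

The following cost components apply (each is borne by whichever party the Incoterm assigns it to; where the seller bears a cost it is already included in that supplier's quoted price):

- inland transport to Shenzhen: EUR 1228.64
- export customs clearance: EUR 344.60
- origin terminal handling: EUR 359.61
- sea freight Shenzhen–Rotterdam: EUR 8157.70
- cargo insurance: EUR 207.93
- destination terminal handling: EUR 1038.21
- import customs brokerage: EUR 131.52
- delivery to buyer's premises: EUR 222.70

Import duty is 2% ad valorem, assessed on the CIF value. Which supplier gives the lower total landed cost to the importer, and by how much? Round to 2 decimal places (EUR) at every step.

Supplier A is cheaper by EUR 17528.65

Supplier A (CFR):
CIF value = CFR price + insurance = 208302.23 + 207.93 = 208510.16
Import duty = 208510.16 × 2% = 4170.20
Buyer bears (A): 207.93 + 1038.21 + 131.52 + 222.70 = 1600.36
Landed cost (A) = invoice 208302.23 + 1600.36 + duty 4170.20 = 214072.79
Supplier B (CIF):
The CIF price already equals the CIF value: 225695.11
Import duty = 225695.11 × 2% = 4513.90
Buyer bears (B): 1038.21 + 131.52 + 222.70 = 1392.43
Landed cost (B) = invoice 225695.11 + 1392.43 + duty 4513.90 = 231601.44
Difference = |214072.79 − 231601.44| = 17528.65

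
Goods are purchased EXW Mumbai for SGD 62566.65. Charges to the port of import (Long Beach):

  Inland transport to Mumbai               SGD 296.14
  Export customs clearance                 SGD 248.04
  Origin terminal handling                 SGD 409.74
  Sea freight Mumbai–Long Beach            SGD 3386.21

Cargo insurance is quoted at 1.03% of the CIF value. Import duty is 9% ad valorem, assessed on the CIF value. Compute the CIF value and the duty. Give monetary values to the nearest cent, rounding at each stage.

CIF value: SGD 67603.09; import duty: SGD 6084.28

Let C be the CIF value. C = EXW price + pre-shipment costs + freight + 1.03% × C
C − 1.03% × C = 62566.65 + 296.14 + 248.04 + 409.74 + 3386.21
0.9897 × C = 66906.78
C = 66906.78 / 0.9897 = 67603.09
Insurance premium = 1.03% × 67603.09 = 696.31
Import duty = 67603.09 × 9% = 6084.28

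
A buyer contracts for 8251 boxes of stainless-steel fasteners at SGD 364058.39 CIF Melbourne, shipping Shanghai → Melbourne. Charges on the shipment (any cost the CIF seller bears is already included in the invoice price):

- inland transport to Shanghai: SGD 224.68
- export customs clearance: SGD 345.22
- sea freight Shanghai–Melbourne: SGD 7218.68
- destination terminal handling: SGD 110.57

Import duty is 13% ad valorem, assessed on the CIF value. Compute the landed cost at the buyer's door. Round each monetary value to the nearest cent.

Total landed cost: SGD 411496.55

CIF: the seller pays costs through ocean freight and marine insurance to the destination port.
Already in the invoice (seller's account under CIF): inland to port, export clearance, freight — exclude.
The CIF price already equals the CIF value: 364058.39
Import duty = 364058.39 × 13% = 47327.59
Buyer bears: destination terminal 110.57 + duty 47327.59 = 47438.16
Landed cost = invoice 364058.39 + 47438.16 = 411496.55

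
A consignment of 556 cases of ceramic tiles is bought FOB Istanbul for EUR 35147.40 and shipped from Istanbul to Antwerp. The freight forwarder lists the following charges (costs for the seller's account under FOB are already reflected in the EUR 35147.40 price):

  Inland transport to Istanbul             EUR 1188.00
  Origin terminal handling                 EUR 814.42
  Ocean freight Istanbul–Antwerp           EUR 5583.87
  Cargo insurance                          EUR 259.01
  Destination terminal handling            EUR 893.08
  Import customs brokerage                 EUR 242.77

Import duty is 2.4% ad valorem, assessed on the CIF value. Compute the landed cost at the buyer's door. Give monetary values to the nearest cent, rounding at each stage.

FOB: the seller bears costs until goods are on board at the origin port; the buyer bears freight, insurance and all costs thereafter.
Already in the invoice (seller's account under FOB): inland to port, origin terminal — exclude.
CIF value = FOB price + freight + insurance = 35147.40 + 5583.87 + 259.01 = 40990.28
Import duty = 40990.28 × 2.4% = 983.77
Buyer bears: freight 5583.87 + insurance 259.01 + destination terminal 893.08 + brokerage 242.77 + duty 983.77 = 7962.50
Landed cost = invoice 35147.40 + 7962.50 = 43109.90

Total landed cost: EUR 43109.90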